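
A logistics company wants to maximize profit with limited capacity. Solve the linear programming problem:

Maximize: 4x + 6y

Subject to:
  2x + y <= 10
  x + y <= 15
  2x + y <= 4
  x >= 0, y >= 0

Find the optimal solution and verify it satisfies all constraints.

Feasible vertices: (0, 0), (0, 4), (2, 0)
Objective 4x + 6y at each vertex:
  (0, 0): 0
  (0, 4): 24
  (2, 0): 8
Maximum is 24 at (0, 4).
Verify constraints at (x, y) = (0, 4):
  2*0 + 1*4 = 4 <= 10
  1*0 + 1*4 = 4 <= 15
  2*0 + 1*4 = 4 <= 4 (active)
  x = 0 >= 0, y = 4 >= 0. All constraints satisfied.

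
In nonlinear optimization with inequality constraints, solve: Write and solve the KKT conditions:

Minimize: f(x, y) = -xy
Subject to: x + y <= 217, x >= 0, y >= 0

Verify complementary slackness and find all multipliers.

Problem: min -xy s.t. x + y <= 217 (multiplier lambda), x >= 0 (mu_x), y >= 0 (mu_y)
KKT stationarity: -y + lambda - mu_x = 0, -x + lambda - mu_y = 0, with lambda, mu_x, mu_y >= 0
Complementary slackness: lambda*(x + y - 217) = 0, mu_x*x = 0, mu_y*y = 0
If lambda = 0: y = -mu_x <= 0 and x = -mu_y <= 0 force x = y = 0 with f = 0; but x = y = 217/2 is feasible with f = -47089/4 < 0, so this is not the minimum. Hence lambda > 0 and x + y = 217.
Try x > 0, y > 0 (so mu_x = mu_y = 0): y = lambda, x = lambda => x = y = lambda
x + y = 217 => 2*lambda = 217 => lambda = 217/2
x* = y* = 217/2 > 0, consistent with mu_x = mu_y = 0.
(Any feasible point with x = 0 or y = 0 has f = 0 > -47089/4, so the minimum is not on those boundaries.)
min(-xy) = -47089/4 (i.e. max xy = 47089/4)
Multipliers: lambda = 217/2, mu_x = 0, mu_y = 0
Complementary slackness: lambda*(x + y - 217) = 217/2*(217/2 + 217/2 - 217) = 0, mu_x*x = 0*217/2 = 0, mu_y*y = 0*217/2 = 0. Satisfied.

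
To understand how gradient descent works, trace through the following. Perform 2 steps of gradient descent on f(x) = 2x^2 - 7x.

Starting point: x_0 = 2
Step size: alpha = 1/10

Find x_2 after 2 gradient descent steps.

f(x) = 2x^2 - 7x, f'(x) = 4x + (-7)
Step 1: f'(2) = 1, x_1 = 2 - 1/10 * 1 = 19/10
Step 2: f'(19/10) = 3/5, x_2 = 19/10 - 1/10 * 3/5 = 46/25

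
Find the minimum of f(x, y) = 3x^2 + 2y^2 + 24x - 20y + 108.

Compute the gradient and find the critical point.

f(x,y) = 3x^2 + 2y^2 + 24x - 20y + 108
df/dx = 6x + (24) = 0  =>  x = -4
df/dy = 4y + (-20) = 0  =>  y = 5
f(-4, 5) = 3*(-4)^2 + 2*(5)^2 + 24*(-4) + -20*(5) + 108 = 10
Hessian is diagonal with entries 6, 4 > 0, so this is a minimum.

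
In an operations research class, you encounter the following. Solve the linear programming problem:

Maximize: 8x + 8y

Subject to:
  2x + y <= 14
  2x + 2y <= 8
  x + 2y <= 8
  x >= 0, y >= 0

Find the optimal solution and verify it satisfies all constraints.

Feasible vertices: (0, 0), (0, 4), (4, 0)
Objective 8x + 8y at each vertex:
  (0, 0): 0
  (0, 4): 32
  (4, 0): 32
Maximum is 32 at (0, 4).
Verify constraints at (x, y) = (0, 4):
  2*0 + 1*4 = 4 <= 14
  2*0 + 2*4 = 8 <= 8 (active)
  1*0 + 2*4 = 8 <= 8 (active)
  x = 0 >= 0, y = 4 >= 0. All constraints satisfied.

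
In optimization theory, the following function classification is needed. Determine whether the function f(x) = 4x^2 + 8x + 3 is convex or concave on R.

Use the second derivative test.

f(x) = 4x^2 + 8x + 3
f'(x) = 8x + 8
f''(x) = 8
Since f''(x) = 8 > 0 for all x, f is convex on R.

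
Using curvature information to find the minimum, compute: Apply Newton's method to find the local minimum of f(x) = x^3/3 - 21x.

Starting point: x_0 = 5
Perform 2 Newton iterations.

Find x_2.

f(x) = x^3/3 - 21x
f'(x) = x^2 - 21, f''(x) = 2x
Newton update: x_{n+1} = x_n - (x_n^2 - 21)/(2*x_n)
Step 1: x_0 = 5, f'=4, f''=10, x_1 = 23/5
Step 2: x_1 = 23/5, f'=4/25, f''=46/5, x_2 = 527/115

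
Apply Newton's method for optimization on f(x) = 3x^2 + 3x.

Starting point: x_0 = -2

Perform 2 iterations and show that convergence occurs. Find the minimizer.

f(x) = 3x^2 + 3x, f'(x) = 6x + (3), f''(x) = 6
Step 1: f'(-2) = -9, x_1 = -2 - -9/6 = -1/2
Step 2: f'(-1/2) = 0, x_2 = -1/2 (converged)
Newton's method converges in 1 step for quadratics.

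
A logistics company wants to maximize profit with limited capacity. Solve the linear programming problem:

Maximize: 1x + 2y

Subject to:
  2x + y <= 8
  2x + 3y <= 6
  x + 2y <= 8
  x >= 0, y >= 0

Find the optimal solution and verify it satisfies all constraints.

Feasible vertices: (0, 0), (0, 2), (3, 0)
Objective 1x + 2y at each vertex:
  (0, 0): 0
  (0, 2): 4
  (3, 0): 3
Maximum is 4 at (0, 2).
Verify constraints at (x, y) = (0, 2):
  2*0 + 1*2 = 2 <= 8
  2*0 + 3*2 = 6 <= 6 (active)
  1*0 + 2*2 = 4 <= 8
  x = 0 >= 0, y = 2 >= 0. All constraints satisfied.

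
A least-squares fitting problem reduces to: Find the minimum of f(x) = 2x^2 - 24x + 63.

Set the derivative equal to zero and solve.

f(x) = 2x^2 - 24x + 63
f'(x) = 4x + (-24) = 0
x = 24/4 = 6
f(6) = -9
Since f''(x) = 4 > 0, this is a minimum.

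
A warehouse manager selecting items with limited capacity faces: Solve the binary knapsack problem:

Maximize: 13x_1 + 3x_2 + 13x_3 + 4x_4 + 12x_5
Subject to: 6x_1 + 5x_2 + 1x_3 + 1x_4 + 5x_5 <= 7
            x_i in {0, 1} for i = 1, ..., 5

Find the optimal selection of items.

Items: item 1 (v=13, w=6), item 2 (v=3, w=5), item 3 (v=13, w=1), item 4 (v=4, w=1), item 5 (v=12, w=5)
Capacity: 7
Checking all 32 subsets (w = total weight, v = total value):
  {}: w = 0, v = 0
  {1}: w = 6, v = 13
  {2}: w = 5, v = 3
  {3}: w = 1, v = 13
  {4}: w = 1, v = 4
  {5}: w = 5, v = 12
  {1, 2}: w = 11 > 7, infeasible
  {1, 3}: w = 7, v = 26
  {1, 4}: w = 7, v = 17
  {1, 5}: w = 11 > 7, infeasible
  {2, 3}: w = 6, v = 16
  {2, 4}: w = 6, v = 7
  {2, 5}: w = 10 > 7, infeasible
  {3, 4}: w = 2, v = 17
  {3, 5}: w = 6, v = 25
  {4, 5}: w = 6, v = 16
  {1, 2, 3}: w = 12 > 7, infeasible
  {1, 2, 4}: w = 12 > 7, infeasible
  {1, 2, 5}: w = 16 > 7, infeasible
  {1, 3, 4}: w = 8 > 7, infeasible
  {1, 3, 5}: w = 12 > 7, infeasible
  {1, 4, 5}: w = 12 > 7, infeasible
  {2, 3, 4}: w = 7, v = 20
  {2, 3, 5}: w = 11 > 7, infeasible
  {2, 4, 5}: w = 11 > 7, infeasible
  {3, 4, 5}: w = 7, v = 29
  {1, 2, 3, 4}: w = 13 > 7, infeasible
  {1, 2, 3, 5}: w = 17 > 7, infeasible
  {1, 2, 4, 5}: w = 17 > 7, infeasible
  {1, 3, 4, 5}: w = 13 > 7, infeasible
  {2, 3, 4, 5}: w = 12 > 7, infeasible
  {1, 2, 3, 4, 5}: w = 18 > 7, infeasible
Best feasible subset: items [3, 4, 5]
Total weight: 7 <= 7, total value: 29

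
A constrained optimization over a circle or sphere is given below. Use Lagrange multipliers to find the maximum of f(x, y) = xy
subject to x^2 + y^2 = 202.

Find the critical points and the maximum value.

Lagrange conditions: y = 2*lambda*x and x = 2*lambda*y
If x = 0 then y = 0, violating the constraint, so x, y != 0.
Dividing: y/x = x/y => x^2 = y^2 => y = x or y = -x
Constraint: 2x^2 = 202 => x^2 = 101 => x = +/-sqrt(101)
Critical points: (sqrt(101), sqrt(101)), (-sqrt(101), -sqrt(101)), (sqrt(101), -sqrt(101)), (-sqrt(101), sqrt(101))
  y = x:  xy = x^2 = 101  at (sqrt(101), sqrt(101)) and (-sqrt(101), -sqrt(101))
  y = -x: xy = -x^2 = -101 at (sqrt(101), -sqrt(101)) and (-sqrt(101), sqrt(101))
Maximum xy = 101 at (sqrt(101), sqrt(101)) and (-sqrt(101), -sqrt(101))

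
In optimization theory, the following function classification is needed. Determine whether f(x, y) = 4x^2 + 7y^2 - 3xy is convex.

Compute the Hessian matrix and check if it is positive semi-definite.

f(x,y) = 4x^2 + 7y^2 - 3xy
Hessian H = [[8, -3], [-3, 14]]
trace(H) = 22, det(H) = 103
Eigenvalues: (22 +/- sqrt(72)) / 2 = 15.24, 6.757
Since both eigenvalues > 0, f is convex.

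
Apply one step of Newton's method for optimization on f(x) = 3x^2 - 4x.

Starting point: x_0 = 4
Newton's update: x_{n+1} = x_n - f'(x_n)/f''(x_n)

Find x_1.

f(x) = 3x^2 - 4x
f'(x) = 6x + (-4), f''(x) = 6
Newton step: x_1 = x_0 - f'(x_0)/f''(x_0)
f'(4) = 20
x_1 = 4 - 20/6 = 2/3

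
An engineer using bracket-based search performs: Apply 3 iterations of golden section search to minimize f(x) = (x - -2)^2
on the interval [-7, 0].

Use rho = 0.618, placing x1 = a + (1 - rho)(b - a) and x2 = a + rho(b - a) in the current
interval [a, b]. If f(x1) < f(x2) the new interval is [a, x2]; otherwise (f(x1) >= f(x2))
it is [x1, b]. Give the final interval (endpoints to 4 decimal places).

Golden section search for min of f(x) = (x - -2)^2 on [-7, 0].
Each step: x1 = a + (1 - rho)(b - a), x2 = a + rho(b - a); if f(x1) < f(x2) keep [a, x2], otherwise keep [x1, b].
Step 1: [-7.0000, 0.0000], x1=-4.3260 (f=5.4103), x2=-2.6740 (f=0.4543); f(x1) > f(x2) => keep [-4.3260, 0.0000]
Step 2: [-4.3260, 0.0000], x1=-2.6735 (f=0.4536), x2=-1.6525 (f=0.1207); f(x1) > f(x2) => keep [-2.6735, 0.0000]
Step 3: [-2.6735, 0.0000], x1=-1.6522 (f=0.1210), x2=-1.0213 (f=0.9579); f(x1) < f(x2) => keep [-2.6735, -1.0213]
Final interval: [-2.6735, -1.0213]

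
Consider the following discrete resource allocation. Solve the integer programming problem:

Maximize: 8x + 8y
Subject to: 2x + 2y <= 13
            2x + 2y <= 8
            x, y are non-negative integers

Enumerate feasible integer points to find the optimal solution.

Constraint 1: 2x + 2y <= 13
Constraint 2: 2x + 2y <= 8
Feasible x range (need y >= 0): 0 <= x <= min(13/2, 8/2) => x in {0, ..., 4}.
Enumerate feasible integer points row by row (the coefficient of y is 8 > 0, so for each x the largest feasible y gives the best value):
  x = 0: y <= min((13 - 2*0)/2, (8 - 2*0)/2) => y in {0, ..., 4}; best 8*0 + 8*4 = 32
  x = 1: y <= min((13 - 2*1)/2, (8 - 2*1)/2) => y in {0, ..., 3}; best 8*1 + 8*3 = 32
  x = 2: y <= min((13 - 2*2)/2, (8 - 2*2)/2) => y in {0, ..., 2}; best 8*2 + 8*2 = 32
  x = 3: y <= min((13 - 2*3)/2, (8 - 2*3)/2) => y in {0, ..., 1}; best 8*3 + 8*1 = 32
  x = 4: y <= min((13 - 2*4)/2, (8 - 2*4)/2) => y in {0}; best 8*4 + 8*0 = 32
The maximum 8x + 8y = 32 is achieved at x = 0, y = 4.
(The same value 32 is also attained at (1, 3), (2, 2), (3, 1), (4, 0).)
Check: 2*0 + 2*4 = 8 <= 13 and 2*0 + 2*4 = 8 <= 8.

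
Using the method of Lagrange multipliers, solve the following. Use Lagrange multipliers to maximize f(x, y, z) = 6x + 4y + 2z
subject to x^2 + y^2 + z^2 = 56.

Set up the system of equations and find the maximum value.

Lagrange conditions: 6 = 2*lambda*x, 4 = 2*lambda*y, 2 = 2*lambda*z
So x:6 = y:4 = z:2, i.e. x = 6t, y = 4t, z = 2t
Constraint: t^2*(6^2 + 4^2 + 2^2) = 56
  t^2 * 56 = 56  =>  t = sqrt(1)
Maximum = 6*6t + 4*4t + 2*2t = 56*sqrt(1) = 56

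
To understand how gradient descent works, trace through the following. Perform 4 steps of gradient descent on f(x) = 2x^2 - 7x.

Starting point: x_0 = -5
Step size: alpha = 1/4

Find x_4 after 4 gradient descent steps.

f(x) = 2x^2 - 7x, f'(x) = 4x + (-7)
Step 1: f'(-5) = -27, x_1 = -5 - 1/4 * -27 = 7/4
Step 2: f'(7/4) = 0, x_2 = 7/4 - 1/4 * 0 = 7/4
Step 3: f'(7/4) = 0, x_3 = 7/4 - 1/4 * 0 = 7/4
Step 4: f'(7/4) = 0, x_4 = 7/4 - 1/4 * 0 = 7/4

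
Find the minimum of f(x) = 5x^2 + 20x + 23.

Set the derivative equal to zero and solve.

f(x) = 5x^2 + 20x + 23
f'(x) = 10x + (20) = 0
x = -20/10 = -2
f(-2) = 3
Since f''(x) = 10 > 0, this is a minimum.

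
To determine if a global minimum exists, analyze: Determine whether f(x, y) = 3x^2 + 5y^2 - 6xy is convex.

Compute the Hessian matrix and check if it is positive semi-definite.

f(x,y) = 3x^2 + 5y^2 - 6xy
Hessian H = [[6, -6], [-6, 10]]
trace(H) = 16, det(H) = 24
Eigenvalues: (16 +/- sqrt(160)) / 2 = 14.32, 1.675
Since both eigenvalues > 0, f is convex.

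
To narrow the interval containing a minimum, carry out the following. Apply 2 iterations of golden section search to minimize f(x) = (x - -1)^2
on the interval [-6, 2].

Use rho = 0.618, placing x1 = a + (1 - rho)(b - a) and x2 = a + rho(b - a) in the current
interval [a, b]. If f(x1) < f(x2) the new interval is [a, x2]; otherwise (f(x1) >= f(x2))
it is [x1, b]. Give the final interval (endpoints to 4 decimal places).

Golden section search for min of f(x) = (x - -1)^2 on [-6, 2].
Each step: x1 = a + (1 - rho)(b - a), x2 = a + rho(b - a); if f(x1) < f(x2) keep [a, x2], otherwise keep [x1, b].
Step 1: [-6.0000, 2.0000], x1=-2.9440 (f=3.7791), x2=-1.0560 (f=0.0031); f(x1) > f(x2) => keep [-2.9440, 2.0000]
Step 2: [-2.9440, 2.0000], x1=-1.0554 (f=0.0031), x2=0.1114 (f=1.2352); f(x1) < f(x2) => keep [-2.9440, 0.1114]
Final interval: [-2.9440, 0.1114]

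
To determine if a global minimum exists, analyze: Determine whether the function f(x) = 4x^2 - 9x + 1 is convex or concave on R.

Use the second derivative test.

f(x) = 4x^2 - 9x + 1
f'(x) = 8x - 9
f''(x) = 8
Since f''(x) = 8 > 0 for all x, f is convex on R.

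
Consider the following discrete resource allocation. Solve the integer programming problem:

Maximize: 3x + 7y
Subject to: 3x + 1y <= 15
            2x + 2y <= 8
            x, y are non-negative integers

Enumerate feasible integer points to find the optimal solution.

Constraint 1: 3x + 1y <= 15
Constraint 2: 2x + 2y <= 8
Feasible x range (need y >= 0): 0 <= x <= min(15/3, 8/2) => x in {0, ..., 4}.
Enumerate feasible integer points row by row (the coefficient of y is 7 > 0, so for each x the largest feasible y gives the best value):
  x = 0: y <= min((15 - 3*0)/1, (8 - 2*0)/2) => y in {0, ..., 4}; best 3*0 + 7*4 = 28
  x = 1: y <= min((15 - 3*1)/1, (8 - 2*1)/2) => y in {0, ..., 3}; best 3*1 + 7*3 = 24
  x = 2: y <= min((15 - 3*2)/1, (8 - 2*2)/2) => y in {0, ..., 2}; best 3*2 + 7*2 = 20
  x = 3: y <= min((15 - 3*3)/1, (8 - 2*3)/2) => y in {0, ..., 1}; best 3*3 + 7*1 = 16
  x = 4: y <= min((15 - 3*4)/1, (8 - 2*4)/2) => y in {0}; best 3*4 + 7*0 = 12
The maximum 3x + 7y = 28 is achieved at x = 0, y = 4.
Check: 3*0 + 1*4 = 4 <= 15 and 2*0 + 2*4 = 8 <= 8.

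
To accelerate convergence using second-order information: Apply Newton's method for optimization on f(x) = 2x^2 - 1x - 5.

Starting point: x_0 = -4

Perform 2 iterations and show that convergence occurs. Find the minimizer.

f(x) = 2x^2 - 1x - 5, f'(x) = 4x + (-1), f''(x) = 4
Step 1: f'(-4) = -17, x_1 = -4 - -17/4 = 1/4
Step 2: f'(1/4) = 0, x_2 = 1/4 (converged)
Newton's method converges in 1 step for quadratics.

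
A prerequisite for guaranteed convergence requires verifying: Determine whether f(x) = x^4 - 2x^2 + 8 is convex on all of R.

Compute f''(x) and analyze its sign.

f(x) = x^4 - 2x^2 + 8
f'(x) = 4x^3 + -4x
f''(x) = 12x^2 + -4
f''(0) = -4 < 0, so not convex near x = 0
Therefore, f is not globally convex on R.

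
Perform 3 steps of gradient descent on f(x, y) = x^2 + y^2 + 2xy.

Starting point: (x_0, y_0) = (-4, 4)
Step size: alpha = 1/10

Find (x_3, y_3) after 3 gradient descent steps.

f(x,y) = x^2 + y^2 + 2xy
grad_x = 2x + 2y, grad_y = 2y + 2x
Step 1: grad = (0, 0), (-4, 4)
Step 2: grad = (0, 0), (-4, 4)
Step 3: grad = (0, 0), (-4, 4)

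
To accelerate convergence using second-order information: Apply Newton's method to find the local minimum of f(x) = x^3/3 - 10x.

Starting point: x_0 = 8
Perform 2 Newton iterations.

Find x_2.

f(x) = x^3/3 - 10x
f'(x) = x^2 - 10, f''(x) = 2x
Newton update: x_{n+1} = x_n - (x_n^2 - 10)/(2*x_n)
Step 1: x_0 = 8, f'=54, f''=16, x_1 = 37/8
Step 2: x_1 = 37/8, f'=729/64, f''=37/4, x_2 = 2009/592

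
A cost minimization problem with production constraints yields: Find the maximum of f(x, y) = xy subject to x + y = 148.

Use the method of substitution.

Substitute y = 148 - x into f(x,y) = xy:
g(x) = x(148 - x) = 148x - x^2
g'(x) = 148 - 2x = 0  =>  x = 74
y = 148 - 74 = 74
Maximum value = 74 * 74 = 5476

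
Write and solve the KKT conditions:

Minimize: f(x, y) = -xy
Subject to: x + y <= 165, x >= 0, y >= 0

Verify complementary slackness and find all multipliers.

Problem: min -xy s.t. x + y <= 165 (multiplier lambda), x >= 0 (mu_x), y >= 0 (mu_y)
KKT stationarity: -y + lambda - mu_x = 0, -x + lambda - mu_y = 0, with lambda, mu_x, mu_y >= 0
Complementary slackness: lambda*(x + y - 165) = 0, mu_x*x = 0, mu_y*y = 0
If lambda = 0: y = -mu_x <= 0 and x = -mu_y <= 0 force x = y = 0 with f = 0; but x = y = 165/2 is feasible with f = -27225/4 < 0, so this is not the minimum. Hence lambda > 0 and x + y = 165.
Try x > 0, y > 0 (so mu_x = mu_y = 0): y = lambda, x = lambda => x = y = lambda
x + y = 165 => 2*lambda = 165 => lambda = 165/2
x* = y* = 165/2 > 0, consistent with mu_x = mu_y = 0.
(Any feasible point with x = 0 or y = 0 has f = 0 > -27225/4, so the minimum is not on those boundaries.)
min(-xy) = -27225/4 (i.e. max xy = 27225/4)
Multipliers: lambda = 165/2, mu_x = 0, mu_y = 0
Complementary slackness: lambda*(x + y - 165) = 165/2*(165/2 + 165/2 - 165) = 0, mu_x*x = 0*165/2 = 0, mu_y*y = 0*165/2 = 0. Satisfied.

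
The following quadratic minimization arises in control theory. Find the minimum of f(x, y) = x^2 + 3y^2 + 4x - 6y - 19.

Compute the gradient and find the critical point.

f(x,y) = x^2 + 3y^2 + 4x - 6y - 19
df/dx = 2x + (4) = 0  =>  x = -2
df/dy = 6y + (-6) = 0  =>  y = 1
f(-2, 1) = 1*(-2)^2 + 3*(1)^2 + 4*(-2) + -6*(1) + -19 = -26
Hessian is diagonal with entries 2, 6 > 0, so this is a minimum.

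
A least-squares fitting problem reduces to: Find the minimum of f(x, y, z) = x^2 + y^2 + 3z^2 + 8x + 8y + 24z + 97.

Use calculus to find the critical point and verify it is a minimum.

f(x,y,z) = x^2 + y^2 + 3z^2 + 8x + 8y + 24z + 97
df/dx = 2x + (8) = 0 => x = -4
df/dy = 2y + (8) = 0 => y = -4
df/dz = 6z + (24) = 0 => z = -4
f(-4,-4,-4) = 1*(-4)^2 + 1*(-4)^2 + 3*(-4)^2 + 8*(-4) + 8*(-4) + 24*(-4) + 97 = 17
Hessian is diagonal with entries 2, 2, 6 > 0, confirmed minimum.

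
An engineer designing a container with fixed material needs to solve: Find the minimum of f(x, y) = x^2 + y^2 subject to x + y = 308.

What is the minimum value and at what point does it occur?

Substitute y = 308 - x into f(x,y) = x^2 + y^2:
g(x) = x^2 + (308 - x)^2 = 2x^2 - 616x + 94864
g'(x) = 4x - 616 = 0  =>  x = 154
y = 308 - 154 = 154
Minimum value = 154^2 + 154^2 = 47432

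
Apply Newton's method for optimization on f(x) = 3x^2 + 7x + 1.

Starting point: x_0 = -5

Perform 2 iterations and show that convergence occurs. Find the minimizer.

f(x) = 3x^2 + 7x + 1, f'(x) = 6x + (7), f''(x) = 6
Step 1: f'(-5) = -23, x_1 = -5 - -23/6 = -7/6
Step 2: f'(-7/6) = 0, x_2 = -7/6 (converged)
Newton's method converges in 1 step for quadratics.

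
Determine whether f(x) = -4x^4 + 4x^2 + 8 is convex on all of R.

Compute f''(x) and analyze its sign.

f(x) = -4x^4 + 4x^2 + 8
f'(x) = -16x^3 + 8x
f''(x) = -48x^2 + 8
f''(x) = -48x^2 + 8 -> -inf as |x| -> inf
Therefore, f is not globally convex on R.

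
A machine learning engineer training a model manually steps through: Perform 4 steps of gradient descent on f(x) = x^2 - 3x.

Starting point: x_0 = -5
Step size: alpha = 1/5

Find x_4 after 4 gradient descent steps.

f(x) = x^2 - 3x, f'(x) = 2x + (-3)
Step 1: f'(-5) = -13, x_1 = -5 - 1/5 * -13 = -12/5
Step 2: f'(-12/5) = -39/5, x_2 = -12/5 - 1/5 * -39/5 = -21/25
Step 3: f'(-21/25) = -117/25, x_3 = -21/25 - 1/5 * -117/25 = 12/125
Step 4: f'(12/125) = -351/125, x_4 = 12/125 - 1/5 * -351/125 = 411/625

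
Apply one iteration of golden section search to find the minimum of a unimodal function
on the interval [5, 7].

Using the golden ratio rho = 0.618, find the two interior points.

Golden section search on [5, 7].
Golden ratio rho = 0.618 (approx).
Interior points:
  x_1 = 5 + (1-0.618)*2 = 5.7640
  x_2 = 5 + 0.618*2 = 6.2360
Compare f(x_1) and f(x_2) to determine which subinterval to keep.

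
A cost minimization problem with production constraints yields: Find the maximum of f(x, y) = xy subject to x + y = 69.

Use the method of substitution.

Substitute y = 69 - x into f(x,y) = xy:
g(x) = x(69 - x) = 69x - x^2
g'(x) = 69 - 2x = 0  =>  x = 69/2
y = 69 - 69/2 = 69/2
Maximum value = (69/2) * (69/2) = 4761/4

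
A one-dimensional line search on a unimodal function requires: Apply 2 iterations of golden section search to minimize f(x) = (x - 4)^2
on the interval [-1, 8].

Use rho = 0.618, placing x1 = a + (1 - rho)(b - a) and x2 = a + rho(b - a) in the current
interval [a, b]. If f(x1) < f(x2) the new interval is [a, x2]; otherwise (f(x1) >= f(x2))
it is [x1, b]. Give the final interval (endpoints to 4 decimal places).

Golden section search for min of f(x) = (x - 4)^2 on [-1, 8].
Each step: x1 = a + (1 - rho)(b - a), x2 = a + rho(b - a); if f(x1) < f(x2) keep [a, x2], otherwise keep [x1, b].
Step 1: [-1.0000, 8.0000], x1=2.4380 (f=2.4398), x2=4.5620 (f=0.3158); f(x1) > f(x2) => keep [2.4380, 8.0000]
Step 2: [2.4380, 8.0000], x1=4.5627 (f=0.3166), x2=5.8753 (f=3.5168); f(x1) < f(x2) => keep [2.4380, 5.8753]
Final interval: [2.4380, 5.8753]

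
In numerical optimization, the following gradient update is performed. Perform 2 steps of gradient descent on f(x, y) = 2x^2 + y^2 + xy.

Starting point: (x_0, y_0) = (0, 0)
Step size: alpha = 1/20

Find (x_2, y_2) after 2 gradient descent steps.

f(x,y) = 2x^2 + y^2 + xy
grad_x = 4x + 1y, grad_y = 2y + 1x
Step 1: grad = (0, 0), (0, 0)
Step 2: grad = (0, 0), (0, 0)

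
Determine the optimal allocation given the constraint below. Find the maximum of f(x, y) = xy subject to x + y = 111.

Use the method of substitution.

Substitute y = 111 - x into f(x,y) = xy:
g(x) = x(111 - x) = 111x - x^2
g'(x) = 111 - 2x = 0  =>  x = 111/2
y = 111 - 111/2 = 111/2
Maximum value = (111/2) * (111/2) = 12321/4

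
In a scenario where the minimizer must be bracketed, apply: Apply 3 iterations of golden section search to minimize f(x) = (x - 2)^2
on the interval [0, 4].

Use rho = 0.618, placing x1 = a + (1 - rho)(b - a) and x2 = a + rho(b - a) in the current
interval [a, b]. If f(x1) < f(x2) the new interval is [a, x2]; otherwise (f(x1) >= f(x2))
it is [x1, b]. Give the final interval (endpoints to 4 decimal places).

Golden section search for min of f(x) = (x - 2)^2 on [0, 4].
Each step: x1 = a + (1 - rho)(b - a), x2 = a + rho(b - a); if f(x1) < f(x2) keep [a, x2], otherwise keep [x1, b].
Step 1: [0.0000, 4.0000], x1=1.5280 (f=0.2228), x2=2.4720 (f=0.2228); f(x1) = f(x2) (tie, not '<') => keep [1.5280, 4.0000]
Step 2: [1.5280, 4.0000], x1=2.4723 (f=0.2231), x2=3.0557 (f=1.1145); f(x1) < f(x2) => keep [1.5280, 3.0557]
Step 3: [1.5280, 3.0557], x1=2.1116 (f=0.0125), x2=2.4721 (f=0.2229); f(x1) < f(x2) => keep [1.5280, 2.4721]
Final interval: [1.5280, 2.4721]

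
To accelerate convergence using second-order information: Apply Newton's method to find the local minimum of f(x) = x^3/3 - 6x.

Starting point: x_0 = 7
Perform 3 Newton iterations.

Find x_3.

f(x) = x^3/3 - 6x
f'(x) = x^2 - 6, f''(x) = 2x
Newton update: x_{n+1} = x_n - (x_n^2 - 6)/(2*x_n)
Step 1: x_0 = 7, f'=43, f''=14, x_1 = 55/14
Step 2: x_1 = 55/14, f'=1849/196, f''=55/7, x_2 = 4201/1540
Step 3: x_2 = 4201/1540, f'=3418801/2371600, f''=4201/770, x_3 = 31878001/12939080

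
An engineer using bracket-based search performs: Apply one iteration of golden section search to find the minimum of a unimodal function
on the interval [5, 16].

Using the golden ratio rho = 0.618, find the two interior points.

Golden section search on [5, 16].
Golden ratio rho = 0.618 (approx).
Interior points:
  x_1 = 5 + (1-0.618)*11 = 9.2020
  x_2 = 5 + 0.618*11 = 11.7980
Compare f(x_1) and f(x_2) to determine which subinterval to keep.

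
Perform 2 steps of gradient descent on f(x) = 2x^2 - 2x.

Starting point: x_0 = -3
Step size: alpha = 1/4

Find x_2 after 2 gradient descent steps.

f(x) = 2x^2 - 2x, f'(x) = 4x + (-2)
Step 1: f'(-3) = -14, x_1 = -3 - 1/4 * -14 = 1/2
Step 2: f'(1/2) = 0, x_2 = 1/2 - 1/4 * 0 = 1/2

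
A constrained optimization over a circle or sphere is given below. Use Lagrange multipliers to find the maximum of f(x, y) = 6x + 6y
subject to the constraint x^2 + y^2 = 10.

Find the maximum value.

Set up Lagrange conditions: grad f = lambda * grad g
  6 = 2*lambda*x
  6 = 2*lambda*y
From these: x/y = 6/6, so x = 6t, y = 6t for some t.
Substitute into constraint: (6t)^2 + (6t)^2 = 10
  t^2 * 72 = 10
  t = sqrt(10/72)
Maximum = 6*x + 6*y = (6^2 + 6^2)*t = 72 * sqrt(10/72) = sqrt(720)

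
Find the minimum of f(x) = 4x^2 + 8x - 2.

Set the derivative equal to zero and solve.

f(x) = 4x^2 + 8x - 2
f'(x) = 8x + (8) = 0
x = -8/8 = -1
f(-1) = -6
Since f''(x) = 8 > 0, this is a minimum.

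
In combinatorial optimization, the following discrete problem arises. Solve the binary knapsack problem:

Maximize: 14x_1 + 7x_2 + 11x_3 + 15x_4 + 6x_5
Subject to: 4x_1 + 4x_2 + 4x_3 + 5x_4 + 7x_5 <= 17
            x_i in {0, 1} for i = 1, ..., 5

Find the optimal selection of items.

Items: item 1 (v=14, w=4), item 2 (v=7, w=4), item 3 (v=11, w=4), item 4 (v=15, w=5), item 5 (v=6, w=7)
Capacity: 17
Checking all 32 subsets (w = total weight, v = total value):
  {}: w = 0, v = 0
  {1}: w = 4, v = 14
  {2}: w = 4, v = 7
  {3}: w = 4, v = 11
  {4}: w = 5, v = 15
  {5}: w = 7, v = 6
  {1, 2}: w = 8, v = 21
  {1, 3}: w = 8, v = 25
  {1, 4}: w = 9, v = 29
  {1, 5}: w = 11, v = 20
  {2, 3}: w = 8, v = 18
  {2, 4}: w = 9, v = 22
  {2, 5}: w = 11, v = 13
  {3, 4}: w = 9, v = 26
  {3, 5}: w = 11, v = 17
  {4, 5}: w = 12, v = 21
  {1, 2, 3}: w = 12, v = 32
  {1, 2, 4}: w = 13, v = 36
  {1, 2, 5}: w = 15, v = 27
  {1, 3, 4}: w = 13, v = 40
  {1, 3, 5}: w = 15, v = 31
  {1, 4, 5}: w = 16, v = 35
  {2, 3, 4}: w = 13, v = 33
  {2, 3, 5}: w = 15, v = 24
  {2, 4, 5}: w = 16, v = 28
  {3, 4, 5}: w = 16, v = 32
  {1, 2, 3, 4}: w = 17, v = 47
  {1, 2, 3, 5}: w = 19 > 17, infeasible
  {1, 2, 4, 5}: w = 20 > 17, infeasible
  {1, 3, 4, 5}: w = 20 > 17, infeasible
  {2, 3, 4, 5}: w = 20 > 17, infeasible
  {1, 2, 3, 4, 5}: w = 24 > 17, infeasible
Best feasible subset: items [1, 2, 3, 4]
Total weight: 17 <= 17, total value: 47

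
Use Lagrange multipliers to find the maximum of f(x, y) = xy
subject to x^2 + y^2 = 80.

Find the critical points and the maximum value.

Lagrange conditions: y = 2*lambda*x and x = 2*lambda*y
If x = 0 then y = 0, violating the constraint, so x, y != 0.
Dividing: y/x = x/y => x^2 = y^2 => y = x or y = -x
Constraint: 2x^2 = 80 => x^2 = 40 => x = +/-sqrt(40)
Critical points: (sqrt(40), sqrt(40)), (-sqrt(40), -sqrt(40)), (sqrt(40), -sqrt(40)), (-sqrt(40), sqrt(40))
  y = x:  xy = x^2 = 40  at (sqrt(40), sqrt(40)) and (-sqrt(40), -sqrt(40))
  y = -x: xy = -x^2 = -40 at (sqrt(40), -sqrt(40)) and (-sqrt(40), sqrt(40))
Maximum xy = 40 at (sqrt(40), sqrt(40)) and (-sqrt(40), -sqrt(40))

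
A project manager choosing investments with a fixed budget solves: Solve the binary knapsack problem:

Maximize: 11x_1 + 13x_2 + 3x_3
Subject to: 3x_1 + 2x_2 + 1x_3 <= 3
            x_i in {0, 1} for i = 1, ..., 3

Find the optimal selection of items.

Items: item 1 (v=11, w=3), item 2 (v=13, w=2), item 3 (v=3, w=1)
Capacity: 3
Checking all 8 subsets (w = total weight, v = total value):
  {}: w = 0, v = 0
  {1}: w = 3, v = 11
  {2}: w = 2, v = 13
  {3}: w = 1, v = 3
  {1, 2}: w = 5 > 3, infeasible
  {1, 3}: w = 4 > 3, infeasible
  {2, 3}: w = 3, v = 16
  {1, 2, 3}: w = 6 > 3, infeasible
Best feasible subset: items [2, 3]
Total weight: 3 <= 3, total value: 16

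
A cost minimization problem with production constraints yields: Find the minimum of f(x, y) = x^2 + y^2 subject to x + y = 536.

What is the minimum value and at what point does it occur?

Substitute y = 536 - x into f(x,y) = x^2 + y^2:
g(x) = x^2 + (536 - x)^2 = 2x^2 - 1072x + 287296
g'(x) = 4x - 1072 = 0  =>  x = 268
y = 536 - 268 = 268
Minimum value = 268^2 + 268^2 = 143648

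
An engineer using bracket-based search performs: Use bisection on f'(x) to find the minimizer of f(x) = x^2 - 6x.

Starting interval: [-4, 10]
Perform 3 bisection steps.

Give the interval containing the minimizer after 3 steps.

Finding critical point of f(x) = x^2 - 6x using bisection on f'(x) = 2x + -6.
f'(x) = 0 when x = 3.
Starting interval: [-4, 10]
Step 1: mid = 3, f'(mid) = 0, new interval = [3, 3]
Step 2: mid = 3, f'(mid) = 0, new interval = [3, 3]
Step 3: mid = 3, f'(mid) = 0, new interval = [3, 3]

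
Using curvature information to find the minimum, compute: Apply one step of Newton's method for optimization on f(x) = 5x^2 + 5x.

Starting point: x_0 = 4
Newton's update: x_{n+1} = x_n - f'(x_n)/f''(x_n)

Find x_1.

f(x) = 5x^2 + 5x
f'(x) = 10x + (5), f''(x) = 10
Newton step: x_1 = x_0 - f'(x_0)/f''(x_0)
f'(4) = 45
x_1 = 4 - 45/10 = -1/2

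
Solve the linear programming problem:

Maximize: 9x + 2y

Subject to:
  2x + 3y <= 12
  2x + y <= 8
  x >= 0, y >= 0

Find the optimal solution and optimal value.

Feasible vertices: (0, 0), (0, 4), (3, 2), (4, 0)
Objective 9x + 2y at each:
  (0, 0): 0
  (0, 4): 8
  (3, 2): 31
  (4, 0): 36
Maximum is 36 at (4, 0).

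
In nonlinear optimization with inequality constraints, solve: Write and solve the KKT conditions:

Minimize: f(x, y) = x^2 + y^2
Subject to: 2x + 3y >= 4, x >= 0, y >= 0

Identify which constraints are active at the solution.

KKT conditions for min x^2 + y^2 s.t. 2x + 3y >= 4, x >= 0, y >= 0:
Stationarity: 2x = mu*2 + mu_x, 2y = mu*3 + mu_y, with mu, mu_x, mu_y >= 0
Complementary slackness: mu*(2x + 3y - 4) = 0, mu_x*x = 0, mu_y*y = 0
(0, 0) is infeasible (2*0 + 3*0 < 4), so if mu = 0 stationarity would force x = mu_x/2 >= 0, y = mu_y/2 >= 0 with mu_x*x = mu_y*y = 0, i.e. x = y = 0: contradiction. Hence mu > 0 and 2x + 3y = 4 is active.
Try x > 0, y > 0 (so mu_x = mu_y = 0): x = 2*mu/2, y = 3*mu/2
Substitute: 2*(2*mu/2) + 3*(3*mu/2) = 4
  mu*13/2 = 4 => mu = 8/13
x* = 8/13 > 0, y* = 12/13 > 0, consistent with mu_x = mu_y = 0.
f is convex and the constraints are linear, so this KKT point is the global minimum.
f* = 16/13
Active constraints: 2x + 3y >= 4 (holds with equality, mu = 8/13 > 0); x >= 0 and y >= 0 are inactive (mu_x = mu_y = 0).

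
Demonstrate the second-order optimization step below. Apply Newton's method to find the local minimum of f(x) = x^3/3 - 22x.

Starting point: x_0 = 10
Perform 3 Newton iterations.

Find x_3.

f(x) = x^3/3 - 22x
f'(x) = x^2 - 22, f''(x) = 2x
Newton update: x_{n+1} = x_n - (x_n^2 - 22)/(2*x_n)
Step 1: x_0 = 10, f'=78, f''=20, x_1 = 61/10
Step 2: x_1 = 61/10, f'=1521/100, f''=61/5, x_2 = 5921/1220
Step 3: x_2 = 5921/1220, f'=2313441/1488400, f''=5921/610, x_3 = 67803041/14447240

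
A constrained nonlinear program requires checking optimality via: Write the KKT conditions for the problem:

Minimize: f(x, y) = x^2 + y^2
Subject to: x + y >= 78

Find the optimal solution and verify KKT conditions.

KKT conditions for min x^2 + y^2 s.t. x + y >= 78:
Stationarity: 2x = mu, 2y = mu
So x = y = mu/2.
Complementary slackness: mu*(x + y - 78) = 0
Primal feasibility: x + y >= 78; dual feasibility: mu >= 0
If mu = 0 then x = y = 0, but 0 + 0 < 78 is infeasible, so the constraint is active.
Constraint active: x + y = 2*(mu/2) = 78 => mu = 78
x = y = 39, f = 3042
Verify: stationarity 2*39 = 78 = mu; primal 39 + 39 = 78 >= 78; dual mu = 78 >= 0; complementary slackness 78*(78 - 78) = 0. All KKT conditions hold.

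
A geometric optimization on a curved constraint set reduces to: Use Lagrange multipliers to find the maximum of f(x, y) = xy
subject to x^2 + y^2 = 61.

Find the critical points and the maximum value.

Lagrange conditions: y = 2*lambda*x and x = 2*lambda*y
If x = 0 then y = 0, violating the constraint, so x, y != 0.
Dividing: y/x = x/y => x^2 = y^2 => y = x or y = -x
Constraint: 2x^2 = 61 => x^2 = 61/2 => x = +/-sqrt(61/2)
Critical points: (sqrt(61/2), sqrt(61/2)), (-sqrt(61/2), -sqrt(61/2)), (sqrt(61/2), -sqrt(61/2)), (-sqrt(61/2), sqrt(61/2))
  y = x:  xy = x^2 = 61/2  at (sqrt(61/2), sqrt(61/2)) and (-sqrt(61/2), -sqrt(61/2))
  y = -x: xy = -x^2 = -61/2 at (sqrt(61/2), -sqrt(61/2)) and (-sqrt(61/2), sqrt(61/2))
Maximum xy = 61/2 at (sqrt(61/2), sqrt(61/2)) and (-sqrt(61/2), -sqrt(61/2))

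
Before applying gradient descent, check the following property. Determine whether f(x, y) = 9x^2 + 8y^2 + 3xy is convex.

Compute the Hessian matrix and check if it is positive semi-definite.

f(x,y) = 9x^2 + 8y^2 + 3xy
Hessian H = [[18, 3], [3, 16]]
trace(H) = 34, det(H) = 279
Eigenvalues: (34 +/- sqrt(40)) / 2 = 20.16, 13.84
Since both eigenvalues > 0, f is convex.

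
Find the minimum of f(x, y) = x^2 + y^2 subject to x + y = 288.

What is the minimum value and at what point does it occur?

Substitute y = 288 - x into f(x,y) = x^2 + y^2:
g(x) = x^2 + (288 - x)^2 = 2x^2 - 576x + 82944
g'(x) = 4x - 576 = 0  =>  x = 144
y = 288 - 144 = 144
Minimum value = 144^2 + 144^2 = 41472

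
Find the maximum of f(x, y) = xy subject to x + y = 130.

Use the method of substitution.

Substitute y = 130 - x into f(x,y) = xy:
g(x) = x(130 - x) = 130x - x^2
g'(x) = 130 - 2x = 0  =>  x = 65
y = 130 - 65 = 65
Maximum value = 65 * 65 = 4225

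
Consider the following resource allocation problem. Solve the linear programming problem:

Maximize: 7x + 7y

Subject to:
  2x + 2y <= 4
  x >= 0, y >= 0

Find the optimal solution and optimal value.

The feasible region has vertices at [(0, 0), (2, 0), (0, 2)].
Checking objective 7x + 7y at each vertex:
  (0, 0): 7*0 + 7*0 = 0
  (2, 0): 7*2 + 7*0 = 14
  (0, 2): 7*0 + 7*2 = 14
Maximum is 14 at (2, 0).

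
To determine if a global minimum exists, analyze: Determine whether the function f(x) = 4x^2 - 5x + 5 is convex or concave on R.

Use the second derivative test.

f(x) = 4x^2 - 5x + 5
f'(x) = 8x - 5
f''(x) = 8
Since f''(x) = 8 > 0 for all x, f is convex on R.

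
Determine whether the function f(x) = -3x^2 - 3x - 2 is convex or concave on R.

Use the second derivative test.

f(x) = -3x^2 - 3x - 2
f'(x) = -6x - 3
f''(x) = -6
Since f''(x) = -6 < 0 for all x, f is concave on R.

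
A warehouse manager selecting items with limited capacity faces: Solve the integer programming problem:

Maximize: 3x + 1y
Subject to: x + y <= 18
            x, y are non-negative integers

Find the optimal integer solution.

Objective: 3x + 1y, constraint: x + y <= 18
Coefficient of x is 3 >= coefficient of y is 1, so allocate the entire budget to x.
Optimal: x = 18, y = 0, value = 54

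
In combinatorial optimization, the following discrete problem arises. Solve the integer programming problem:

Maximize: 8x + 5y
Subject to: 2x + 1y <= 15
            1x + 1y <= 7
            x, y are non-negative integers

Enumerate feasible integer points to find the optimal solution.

Constraint 1: 2x + 1y <= 15
Constraint 2: 1x + 1y <= 7
Feasible x range (need y >= 0): 0 <= x <= min(15/2, 7/1) => x in {0, ..., 7}.
Enumerate feasible integer points row by row (the coefficient of y is 5 > 0, so for each x the largest feasible y gives the best value):
  x = 0: y <= min((15 - 2*0)/1, (7 - 1*0)/1) => y in {0, ..., 7}; best 8*0 + 5*7 = 35
  x = 1: y <= min((15 - 2*1)/1, (7 - 1*1)/1) => y in {0, ..., 6}; best 8*1 + 5*6 = 38
  x = 2: y <= min((15 - 2*2)/1, (7 - 1*2)/1) => y in {0, ..., 5}; best 8*2 + 5*5 = 41
  x = 3: y <= min((15 - 2*3)/1, (7 - 1*3)/1) => y in {0, ..., 4}; best 8*3 + 5*4 = 44
  x = 4: y <= min((15 - 2*4)/1, (7 - 1*4)/1) => y in {0, ..., 3}; best 8*4 + 5*3 = 47
  x = 5: y <= min((15 - 2*5)/1, (7 - 1*5)/1) => y in {0, ..., 2}; best 8*5 + 5*2 = 50
  x = 6: y <= min((15 - 2*6)/1, (7 - 1*6)/1) => y in {0, ..., 1}; best 8*6 + 5*1 = 53
  x = 7: y <= min((15 - 2*7)/1, (7 - 1*7)/1) => y in {0}; best 8*7 + 5*0 = 56
The maximum 8x + 5y = 56 is achieved at x = 7, y = 0.
Check: 2*7 + 1*0 = 14 <= 15 and 1*7 + 1*0 = 7 <= 7.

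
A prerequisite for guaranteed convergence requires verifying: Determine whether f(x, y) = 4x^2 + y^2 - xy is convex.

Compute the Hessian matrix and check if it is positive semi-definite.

f(x,y) = 4x^2 + y^2 - xy
Hessian H = [[8, -1], [-1, 2]]
trace(H) = 10, det(H) = 15
Eigenvalues: (10 +/- sqrt(40)) / 2 = 8.162, 1.838
Since both eigenvalues > 0, f is convex.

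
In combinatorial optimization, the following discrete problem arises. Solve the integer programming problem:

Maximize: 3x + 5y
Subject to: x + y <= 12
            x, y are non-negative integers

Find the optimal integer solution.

Objective: 3x + 5y, constraint: x + y <= 12
Coefficient of y is 5 > coefficient of x is 3, so allocate the entire budget to y.
Optimal: x = 0, y = 12, value = 60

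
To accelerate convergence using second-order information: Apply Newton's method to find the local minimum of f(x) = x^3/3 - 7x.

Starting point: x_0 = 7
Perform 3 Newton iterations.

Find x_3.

f(x) = x^3/3 - 7x
f'(x) = x^2 - 7, f''(x) = 2x
Newton update: x_{n+1} = x_n - (x_n^2 - 7)/(2*x_n)
Step 1: x_0 = 7, f'=42, f''=14, x_1 = 4
Step 2: x_1 = 4, f'=9, f''=8, x_2 = 23/8
Step 3: x_2 = 23/8, f'=81/64, f''=23/4, x_3 = 977/368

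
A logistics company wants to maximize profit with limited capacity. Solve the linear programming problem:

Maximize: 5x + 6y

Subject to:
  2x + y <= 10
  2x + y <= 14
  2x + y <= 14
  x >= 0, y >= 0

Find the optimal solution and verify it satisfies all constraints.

Feasible vertices: (0, 0), (0, 10), (5, 0)
Objective 5x + 6y at each vertex:
  (0, 0): 0
  (0, 10): 60
  (5, 0): 25
Maximum is 60 at (0, 10).
Verify constraints at (x, y) = (0, 10):
  2*0 + 1*10 = 10 <= 10 (active)
  2*0 + 1*10 = 10 <= 14
  2*0 + 1*10 = 10 <= 14
  x = 0 >= 0, y = 10 >= 0. All constraints satisfied.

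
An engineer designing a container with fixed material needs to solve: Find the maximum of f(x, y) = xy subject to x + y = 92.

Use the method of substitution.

Substitute y = 92 - x into f(x,y) = xy:
g(x) = x(92 - x) = 92x - x^2
g'(x) = 92 - 2x = 0  =>  x = 46
y = 92 - 46 = 46
Maximum value = 46 * 46 = 2116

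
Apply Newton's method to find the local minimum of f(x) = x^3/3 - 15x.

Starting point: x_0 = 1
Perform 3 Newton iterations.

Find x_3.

f(x) = x^3/3 - 15x
f'(x) = x^2 - 15, f''(x) = 2x
Newton update: x_{n+1} = x_n - (x_n^2 - 15)/(2*x_n)
Step 1: x_0 = 1, f'=-14, f''=2, x_1 = 8
Step 2: x_1 = 8, f'=49, f''=16, x_2 = 79/16
Step 3: x_2 = 79/16, f'=2401/256, f''=79/8, x_3 = 10081/2528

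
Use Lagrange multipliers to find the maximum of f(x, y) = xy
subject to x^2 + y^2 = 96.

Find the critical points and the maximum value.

Lagrange conditions: y = 2*lambda*x and x = 2*lambda*y
If x = 0 then y = 0, violating the constraint, so x, y != 0.
Dividing: y/x = x/y => x^2 = y^2 => y = x or y = -x
Constraint: 2x^2 = 96 => x^2 = 48 => x = +/-sqrt(48)
Critical points: (sqrt(48), sqrt(48)), (-sqrt(48), -sqrt(48)), (sqrt(48), -sqrt(48)), (-sqrt(48), sqrt(48))
  y = x:  xy = x^2 = 48  at (sqrt(48), sqrt(48)) and (-sqrt(48), -sqrt(48))
  y = -x: xy = -x^2 = -48 at (sqrt(48), -sqrt(48)) and (-sqrt(48), sqrt(48))
Maximum xy = 48 at (sqrt(48), sqrt(48)) and (-sqrt(48), -sqrt(48))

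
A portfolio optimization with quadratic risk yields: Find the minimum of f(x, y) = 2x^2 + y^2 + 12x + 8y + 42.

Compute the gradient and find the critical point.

f(x,y) = 2x^2 + y^2 + 12x + 8y + 42
df/dx = 4x + (12) = 0  =>  x = -3
df/dy = 2y + (8) = 0  =>  y = -4
f(-3, -4) = 2*(-3)^2 + 1*(-4)^2 + 12*(-3) + 8*(-4) + 42 = 8
Hessian is diagonal with entries 4, 2 > 0, so this is a minimum.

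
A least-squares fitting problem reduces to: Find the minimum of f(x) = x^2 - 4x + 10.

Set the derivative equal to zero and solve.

f(x) = x^2 - 4x + 10
f'(x) = 2x + (-4) = 0
x = 4/2 = 2
f(2) = 6
Since f''(x) = 2 > 0, this is a minimum.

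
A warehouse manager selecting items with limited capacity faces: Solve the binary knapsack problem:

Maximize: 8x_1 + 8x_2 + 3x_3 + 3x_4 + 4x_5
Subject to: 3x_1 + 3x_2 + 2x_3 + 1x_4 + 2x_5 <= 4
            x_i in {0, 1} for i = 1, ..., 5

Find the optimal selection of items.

Items: item 1 (v=8, w=3), item 2 (v=8, w=3), item 3 (v=3, w=2), item 4 (v=3, w=1), item 5 (v=4, w=2)
Capacity: 4
Checking all 32 subsets (w = total weight, v = total value):
  {}: w = 0, v = 0
  {1}: w = 3, v = 8
  {2}: w = 3, v = 8
  {3}: w = 2, v = 3
  {4}: w = 1, v = 3
  {5}: w = 2, v = 4
  {1, 2}: w = 6 > 4, infeasible
  {1, 3}: w = 5 > 4, infeasible
  {1, 4}: w = 4, v = 11
  {1, 5}: w = 5 > 4, infeasible
  {2, 3}: w = 5 > 4, infeasible
  {2, 4}: w = 4, v = 11
  {2, 5}: w = 5 > 4, infeasible
  {3, 4}: w = 3, v = 6
  {3, 5}: w = 4, v = 7
  {4, 5}: w = 3, v = 7
  {1, 2, 3}: w = 8 > 4, infeasible
  {1, 2, 4}: w = 7 > 4, infeasible
  {1, 2, 5}: w = 8 > 4, infeasible
  {1, 3, 4}: w = 6 > 4, infeasible
  {1, 3, 5}: w = 7 > 4, infeasible
  {1, 4, 5}: w = 6 > 4, infeasible
  {2, 3, 4}: w = 6 > 4, infeasible
  {2, 3, 5}: w = 7 > 4, infeasible
  {2, 4, 5}: w = 6 > 4, infeasible
  {3, 4, 5}: w = 5 > 4, infeasible
  {1, 2, 3, 4}: w = 9 > 4, infeasible
  {1, 2, 3, 5}: w = 10 > 4, infeasible
  {1, 2, 4, 5}: w = 9 > 4, infeasible
  {1, 3, 4, 5}: w = 8 > 4, infeasible
  {2, 3, 4, 5}: w = 8 > 4, infeasible
  {1, 2, 3, 4, 5}: w = 11 > 4, infeasible
Best feasible subset: items [1, 4]
(The same value 11 is also attained by {2, 4}.)
Total weight: 4 <= 4, total value: 11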